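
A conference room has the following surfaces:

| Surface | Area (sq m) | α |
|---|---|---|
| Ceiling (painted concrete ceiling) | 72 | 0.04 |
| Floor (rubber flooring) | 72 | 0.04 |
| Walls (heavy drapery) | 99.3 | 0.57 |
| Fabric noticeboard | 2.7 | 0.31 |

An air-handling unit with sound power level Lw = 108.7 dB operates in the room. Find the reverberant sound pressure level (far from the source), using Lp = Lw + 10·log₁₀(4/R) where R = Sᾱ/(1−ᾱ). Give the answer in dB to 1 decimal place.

Σ(Sᵢαᵢ) = 72×0.04 + 72×0.04 + 99.3×0.57 + 2.7×0.31 = 63.198; total area S = 246.0 sq m.
ᾱ = 63.198/246.0 = 0.2569; R = Sᾱ/(1−ᾱ) = 63.198/(1−0.2569) = 85.046 sq m.
Lp = Lw + 10 log₁₀(4/R) = 108.7 -13.28 = 95.4 dB.

95.4 dB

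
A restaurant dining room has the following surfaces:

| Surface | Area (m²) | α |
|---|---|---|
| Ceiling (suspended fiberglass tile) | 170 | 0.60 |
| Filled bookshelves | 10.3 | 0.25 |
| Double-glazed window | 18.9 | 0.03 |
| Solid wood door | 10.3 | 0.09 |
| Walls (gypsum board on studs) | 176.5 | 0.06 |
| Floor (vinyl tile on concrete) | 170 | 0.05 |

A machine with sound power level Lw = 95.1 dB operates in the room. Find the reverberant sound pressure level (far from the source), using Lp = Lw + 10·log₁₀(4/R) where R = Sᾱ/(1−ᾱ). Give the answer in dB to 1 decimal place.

79.0 dB

A = 125.159 sabins; S = 556.0 m².
ᾱ = 0.2251, so room constant R = A/(1−ᾱ) = 161.516 m².
Lp = 95.1 + 10·log₁₀(4/161.516) = 95.1 + (-16.06) = 79.0 dB.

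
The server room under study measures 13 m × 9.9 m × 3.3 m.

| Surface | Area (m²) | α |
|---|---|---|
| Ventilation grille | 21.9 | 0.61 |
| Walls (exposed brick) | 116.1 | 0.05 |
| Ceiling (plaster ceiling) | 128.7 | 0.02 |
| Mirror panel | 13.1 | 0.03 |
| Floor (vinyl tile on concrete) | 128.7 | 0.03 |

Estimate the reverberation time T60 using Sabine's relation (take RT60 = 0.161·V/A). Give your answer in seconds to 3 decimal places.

Equivalent absorption area: A = 21.9×0.61 + 116.1×0.05 + 128.7×0.02 + 13.1×0.03 + 128.7×0.03 = 25.992 m².
Volume V = 13 × 9.9 × 3.3 = 424.71 m³.
Sabine: RT60 = 0.161 × 424.71 / 25.992 = 2.631 s.

2.631 sec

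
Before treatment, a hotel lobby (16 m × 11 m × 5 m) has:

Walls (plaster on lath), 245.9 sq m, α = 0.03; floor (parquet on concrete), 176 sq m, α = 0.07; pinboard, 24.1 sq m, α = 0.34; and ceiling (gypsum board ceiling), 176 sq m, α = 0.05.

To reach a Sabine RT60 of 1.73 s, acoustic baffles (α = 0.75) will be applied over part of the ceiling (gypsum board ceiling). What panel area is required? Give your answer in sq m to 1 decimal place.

64.6

Total absorption A₁ = 245.9*0.03 + 176*0.07 + 24.1*0.34 + 176*0.05
  = 7.377 + 12.320 + 8.194 + 8.800 = 36.691 sq m sabins.
Required A₂ = 0.161·880/1.73 = 81.896 sabins.
Absorption to add: 81.896 − 36.691 = 45.205 sabins.
Each sq m of panel replacing the ceiling (gypsum board ceiling) adds (0.75 − 0.05) = 0.70 sabins.
Area = ΔA/Δα = 45.205/0.70 = 64.6 sq m.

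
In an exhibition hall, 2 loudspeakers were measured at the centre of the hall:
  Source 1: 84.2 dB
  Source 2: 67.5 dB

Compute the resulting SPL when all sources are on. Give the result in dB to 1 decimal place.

Sum in the linear (power) domain: Σ 10^(Lᵢ/10) = 10^(84.2/10) + 10^(67.5/10) = 2.687e+08.
L_total = 10·log₁₀(2.687e+08) = 84.3 dB.

84.3 dB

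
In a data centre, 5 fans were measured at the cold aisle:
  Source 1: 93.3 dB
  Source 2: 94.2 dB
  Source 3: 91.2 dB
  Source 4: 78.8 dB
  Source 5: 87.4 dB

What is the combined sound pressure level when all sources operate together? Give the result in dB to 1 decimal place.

98.3 dB

Converting to relative power and adding: 10^(93.3/10) + 10^(94.2/10) + 10^(91.2/10) + 10^(78.8/10) + 10^(87.4/10) = 6.712e+09.
Back to dB: 10·log₁₀ Σ = 98.3 dB.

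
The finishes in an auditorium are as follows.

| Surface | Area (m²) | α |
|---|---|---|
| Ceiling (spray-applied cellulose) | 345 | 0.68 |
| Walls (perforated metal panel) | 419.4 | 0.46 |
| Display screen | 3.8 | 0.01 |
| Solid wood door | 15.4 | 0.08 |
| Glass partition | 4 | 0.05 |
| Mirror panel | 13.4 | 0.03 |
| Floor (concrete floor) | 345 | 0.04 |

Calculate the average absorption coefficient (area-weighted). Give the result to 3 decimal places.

Total surface area S = 1146.0 m².
A = 345·0.68 + 419.4·0.46 + 3.8·0.01 + 15.4·0.08 + 4·0.05 + 13.4·0.03 + 345·0.04 = 443.196 sabins.
ᾱ = 443.196 / 1146.0 = 0.387.

0.387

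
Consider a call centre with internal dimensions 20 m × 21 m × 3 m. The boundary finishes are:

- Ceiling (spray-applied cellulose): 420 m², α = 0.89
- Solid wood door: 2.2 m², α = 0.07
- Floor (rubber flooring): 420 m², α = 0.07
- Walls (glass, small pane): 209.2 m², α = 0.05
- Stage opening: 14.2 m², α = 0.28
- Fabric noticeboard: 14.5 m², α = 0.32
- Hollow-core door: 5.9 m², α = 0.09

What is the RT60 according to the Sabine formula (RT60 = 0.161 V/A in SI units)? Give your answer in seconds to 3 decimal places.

0.480 seconds

Total absorption A = 420×0.89 + 2.2×0.07 + 420×0.07 + 209.2×0.05 + 14.2×0.28 + 14.5×0.32 + 5.9×0.09
  = 373.800 + 0.154 + 29.400 + 10.460 + 3.976 + 4.640 + 0.531 = 422.961 m² sabins.
Room volume: 1260 m³.
T = 0.161 V/A = 0.161·1260/422.961 = 0.480 s.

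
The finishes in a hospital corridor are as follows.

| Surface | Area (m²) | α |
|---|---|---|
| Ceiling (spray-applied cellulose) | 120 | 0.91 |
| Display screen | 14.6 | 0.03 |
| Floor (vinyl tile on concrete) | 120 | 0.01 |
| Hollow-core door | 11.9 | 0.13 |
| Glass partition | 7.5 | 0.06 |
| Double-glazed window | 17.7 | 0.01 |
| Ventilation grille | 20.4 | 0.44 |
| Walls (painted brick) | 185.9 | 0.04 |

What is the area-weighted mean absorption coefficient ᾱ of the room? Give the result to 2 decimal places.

S = Σ Sᵢ = 120 + 14.6 + 120 + 11.9 + 7.5 + 17.7 + 20.4 + 185.9 = 498.0 m².
Weighted sum Σ Sα = 129.424.
ᾱ = A/S = 0.26.

0.26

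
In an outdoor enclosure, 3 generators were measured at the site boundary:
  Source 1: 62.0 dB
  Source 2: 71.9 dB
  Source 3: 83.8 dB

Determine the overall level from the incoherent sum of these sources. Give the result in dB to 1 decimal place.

Σ 10^(Lᵢ/10) = 2.57e+08.
L_total = 10·log₁₀(2.57e+08) = 84.1 dB.

84.1 dB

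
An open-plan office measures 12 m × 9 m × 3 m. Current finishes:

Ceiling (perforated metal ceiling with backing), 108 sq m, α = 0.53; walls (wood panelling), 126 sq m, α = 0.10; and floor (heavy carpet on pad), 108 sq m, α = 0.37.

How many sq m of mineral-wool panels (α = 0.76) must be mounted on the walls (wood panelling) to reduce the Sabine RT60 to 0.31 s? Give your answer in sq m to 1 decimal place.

88.6

Total absorption A₁ = 108*0.53 + 126*0.10 + 108*0.37
  = 57.240 + 12.600 + 39.960 = 109.800 sq m sabins.
V = 324 m³. Target absorption A₂ = 0.161 × 324 / 0.31 = 168.271 sabins.
ΔA needed = 168.271 − 109.800 = 58.471 sabins.
Net gain per sq m: Δα = 0.76 − 0.10 = 0.66.
Panel area = 58.471 / 0.66 = 88.6 sq m.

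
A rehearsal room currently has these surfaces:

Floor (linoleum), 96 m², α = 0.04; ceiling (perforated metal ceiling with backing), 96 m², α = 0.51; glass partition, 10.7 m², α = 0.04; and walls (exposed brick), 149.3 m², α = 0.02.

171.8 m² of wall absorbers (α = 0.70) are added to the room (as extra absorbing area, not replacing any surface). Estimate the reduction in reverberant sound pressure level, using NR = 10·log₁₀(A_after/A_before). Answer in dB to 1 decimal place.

5.0 dB

A_before = Σ Sᵢαᵢ = 96·0.04 + 96·0.51 + 10.7·0.04 + 149.3·0.02 = 56.214 sabins.
Treatment contributes 171.8·0.70 = 120.260 sabins.
New total A_after = 176.474 sabins.
NR = 10·log₁₀(176.474/56.214) = 5.0 dB.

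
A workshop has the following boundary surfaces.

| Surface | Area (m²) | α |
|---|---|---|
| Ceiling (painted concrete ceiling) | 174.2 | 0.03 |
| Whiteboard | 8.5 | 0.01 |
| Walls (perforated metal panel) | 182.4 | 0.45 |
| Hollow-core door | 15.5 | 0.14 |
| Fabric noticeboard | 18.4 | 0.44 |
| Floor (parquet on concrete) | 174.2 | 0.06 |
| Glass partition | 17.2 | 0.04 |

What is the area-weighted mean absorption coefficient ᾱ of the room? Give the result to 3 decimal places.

0.184

Total surface area S = 590.4 m².
A = 174.2×0.03 + 8.5×0.01 + 182.4×0.45 + 15.5×0.14 + 18.4×0.44 + 174.2×0.06 + 17.2×0.04 = 108.797 sabins.
ᾱ = 108.797 / 590.4 = 0.184.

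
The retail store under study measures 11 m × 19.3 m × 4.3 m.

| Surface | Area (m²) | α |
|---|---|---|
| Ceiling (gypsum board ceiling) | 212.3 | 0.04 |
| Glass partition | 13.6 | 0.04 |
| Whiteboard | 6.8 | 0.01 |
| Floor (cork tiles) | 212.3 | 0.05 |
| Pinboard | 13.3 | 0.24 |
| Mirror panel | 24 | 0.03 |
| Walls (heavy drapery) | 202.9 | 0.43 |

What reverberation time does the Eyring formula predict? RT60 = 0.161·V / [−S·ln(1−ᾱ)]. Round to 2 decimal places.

Total surface area S = 212.3 + 13.6 + 6.8 + 212.3 + 13.3 + 24 + 202.9 = 685.2 m².
Σ(Sᵢαᵢ) = 212.3·0.04 + 13.6·0.04 + 6.8·0.01 + 212.3·0.05 + 13.3·0.24 + 24·0.03 + 202.9·0.43 = 110.878.
Mean coefficient ᾱ = A/S = 0.1618.
Eyring denominator: −S ln(1−ᾱ) = 120.937.
V = 11 × 19.3 × 4.3 = 912.89 m³.
RT60 = 0.161 × 912.89 / 120.937 = 1.22 s.

1.22 s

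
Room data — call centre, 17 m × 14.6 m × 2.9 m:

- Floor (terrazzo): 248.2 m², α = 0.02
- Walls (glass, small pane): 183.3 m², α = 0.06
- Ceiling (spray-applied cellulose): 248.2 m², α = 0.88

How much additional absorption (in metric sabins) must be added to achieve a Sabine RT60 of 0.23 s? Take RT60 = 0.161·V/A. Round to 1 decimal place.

Total absorption A₁ = 248.2*0.02 + 183.3*0.06 + 248.2*0.88
  = 4.964 + 10.998 + 218.416 = 234.378 m² sabins.
V = 719.78 m³. Required absorption A₂ = 0.161 × 719.78 / 0.23 = 503.846 sabins.
Shortfall: 503.846 − 234.378 = 269.5 sabins.

269.5 sabins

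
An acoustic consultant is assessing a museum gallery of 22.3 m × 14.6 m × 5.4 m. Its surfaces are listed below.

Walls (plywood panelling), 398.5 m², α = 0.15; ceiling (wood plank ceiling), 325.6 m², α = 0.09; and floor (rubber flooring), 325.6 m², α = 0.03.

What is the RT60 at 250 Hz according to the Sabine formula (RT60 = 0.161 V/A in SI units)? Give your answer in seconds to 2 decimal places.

2.86 sec

Summing Sᵢαᵢ: 59.775 + 29.304 + 9.768 → A = 98.847 sabins.
Volume V = 22.3 × 14.6 × 5.4 = 1758.132 m³.
T = 0.161 V/A = 0.161·1758.132/98.847 = 2.86 s.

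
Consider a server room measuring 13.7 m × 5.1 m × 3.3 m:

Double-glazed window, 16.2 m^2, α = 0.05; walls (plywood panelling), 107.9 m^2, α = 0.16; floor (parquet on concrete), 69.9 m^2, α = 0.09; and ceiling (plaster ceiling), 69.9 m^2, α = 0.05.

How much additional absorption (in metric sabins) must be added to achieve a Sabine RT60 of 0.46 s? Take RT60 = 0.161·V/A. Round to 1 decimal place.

Equivalent absorption area: A₁ = 16.2×0.05 + 107.9×0.16 + 69.9×0.09 + 69.9×0.05 = 27.860 m^2.
For T = 0.46 s, need A₂ = 0.161·V/T = 0.161·230.571/0.46 = 80.700 sabins.
Shortfall: 80.700 − 27.860 = 52.8 sabins.

52.8 sabins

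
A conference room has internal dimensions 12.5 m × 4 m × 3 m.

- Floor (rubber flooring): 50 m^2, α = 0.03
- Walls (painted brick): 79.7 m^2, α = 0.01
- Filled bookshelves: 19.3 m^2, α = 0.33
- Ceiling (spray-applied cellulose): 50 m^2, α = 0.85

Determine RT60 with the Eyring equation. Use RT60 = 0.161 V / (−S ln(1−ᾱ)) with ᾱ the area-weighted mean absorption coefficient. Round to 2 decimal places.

S = Σ Sᵢ = 199.0 m^2.
Σ(Sᵢαᵢ) = 50×0.03 + 79.7×0.01 + 19.3×0.33 + 50×0.85 = 51.166.
Mean coefficient ᾱ = A/S = 0.2571.
Eyring denominator: −S ln(1−ᾱ) = 59.142.
V = 12.5 × 4 × 3 = 150 m³.
T = 0.161·V/[−S·ln(1−ᾱ)] = 0.161·150/59.142 = 0.41 s.

0.41 seconds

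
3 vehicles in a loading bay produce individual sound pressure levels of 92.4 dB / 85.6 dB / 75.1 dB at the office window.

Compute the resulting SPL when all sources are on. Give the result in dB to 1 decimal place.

Σ 10^(Lᵢ/10) = 2.133e+09.
Back to dB: 10·log₁₀ Σ = 93.3 dB.

93.3 dB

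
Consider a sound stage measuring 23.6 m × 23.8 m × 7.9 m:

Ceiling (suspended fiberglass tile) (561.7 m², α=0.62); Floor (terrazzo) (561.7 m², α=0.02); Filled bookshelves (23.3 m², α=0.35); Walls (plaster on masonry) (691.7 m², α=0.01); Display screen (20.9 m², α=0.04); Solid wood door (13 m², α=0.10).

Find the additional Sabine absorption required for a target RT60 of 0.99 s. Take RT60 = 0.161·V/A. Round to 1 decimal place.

344.9 sabins

Total absorption A₁ = 561.7·0.62 + 561.7·0.02 + 23.3·0.35 + 691.7·0.01 + 20.9·0.04 + 13·0.10
  = 348.254 + 11.234 + 8.155 + 6.917 + 0.836 + 1.300 = 376.696 m² sabins.
Target A₂ = 0.161·4437.272/0.99 = 721.617 sabins (V = 4437.272 m³).
Additional absorption ΔA = 721.617 − 376.696 = 344.9 sabins.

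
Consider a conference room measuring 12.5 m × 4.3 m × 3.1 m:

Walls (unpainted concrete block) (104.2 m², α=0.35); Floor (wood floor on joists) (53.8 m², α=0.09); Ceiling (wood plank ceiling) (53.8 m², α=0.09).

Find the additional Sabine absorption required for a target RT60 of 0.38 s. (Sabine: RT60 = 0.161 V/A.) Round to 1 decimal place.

24.4 sabins

Summing Sᵢαᵢ: 36.470 + 4.842 + 4.842 → A₁ = 46.154 sabins.
For T = 0.38 s, need A₂ = 0.161·V/T = 0.161·166.625/0.38 = 70.596 sabins.
Shortfall: 70.596 − 46.154 = 24.4 sabins.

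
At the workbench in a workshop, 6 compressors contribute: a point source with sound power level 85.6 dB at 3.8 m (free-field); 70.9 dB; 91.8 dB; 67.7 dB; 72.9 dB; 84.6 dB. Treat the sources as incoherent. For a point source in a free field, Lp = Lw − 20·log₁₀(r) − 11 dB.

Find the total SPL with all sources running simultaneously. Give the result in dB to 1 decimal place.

Source at 3.8 m: Lp = 85.6 − 20·log₁₀(3.8) − 11 = 63.0 dB.
Converting to relative power and adding: 10^(63.0/10) + 10^(70.9/10) + 10^(91.8/10) + 10^(67.7/10) + 10^(72.9/10) + 10^(84.6/10) = 1.842e+09.
Combined level = 10 log₁₀(1.842e+09) = 92.7 dB.

92.7 dB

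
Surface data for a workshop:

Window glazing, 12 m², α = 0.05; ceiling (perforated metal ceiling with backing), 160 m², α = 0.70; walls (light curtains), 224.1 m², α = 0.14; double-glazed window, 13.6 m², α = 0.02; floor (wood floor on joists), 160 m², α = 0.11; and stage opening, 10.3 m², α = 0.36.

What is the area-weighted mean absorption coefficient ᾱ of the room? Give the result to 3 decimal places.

S = Σ Sᵢ = 12 + 160 + 224.1 + 13.6 + 160 + 10.3 = 580.0 m².
Weighted sum Σ Sα = 165.554.
ᾱ = 165.554 / 580.0 = 0.285.

0.285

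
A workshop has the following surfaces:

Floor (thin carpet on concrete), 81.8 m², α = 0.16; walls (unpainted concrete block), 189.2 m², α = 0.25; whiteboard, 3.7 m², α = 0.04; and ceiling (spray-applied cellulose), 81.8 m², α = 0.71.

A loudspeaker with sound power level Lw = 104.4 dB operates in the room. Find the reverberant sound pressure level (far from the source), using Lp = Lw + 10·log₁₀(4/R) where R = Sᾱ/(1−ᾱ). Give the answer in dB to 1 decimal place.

87.9 dB

A = 118.614 sabins; S = 356.5 m².
ᾱ = 118.614/356.5 = 0.3327; R = Sᾱ/(1−ᾱ) = 118.614/(1−0.3327) = 177.752 m².
Lp = 104.4 + 10·log₁₀(4/177.752) = 104.4 + (-16.48) = 87.9 dB.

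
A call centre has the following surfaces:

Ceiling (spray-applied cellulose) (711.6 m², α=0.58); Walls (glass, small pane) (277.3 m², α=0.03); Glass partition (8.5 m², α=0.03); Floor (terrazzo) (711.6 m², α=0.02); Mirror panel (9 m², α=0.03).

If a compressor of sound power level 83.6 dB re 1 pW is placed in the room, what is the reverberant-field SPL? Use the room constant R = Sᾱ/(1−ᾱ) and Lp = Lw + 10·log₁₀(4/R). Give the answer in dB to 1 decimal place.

Σ(Sᵢαᵢ) = 711.6·0.58 + 277.3·0.03 + 8.5·0.03 + 711.6·0.02 + 9·0.03 = 435.804; total area S = 1718.0 m².
ᾱ = 435.804/1718.0 = 0.2537; R = Sᾱ/(1−ᾱ) = 435.804/(1−0.2537) = 583.953 m².
Lp = 83.6 + 10·log₁₀(4/583.953) = 83.6 + (-21.64) = 62.0 dB.

62.0 dB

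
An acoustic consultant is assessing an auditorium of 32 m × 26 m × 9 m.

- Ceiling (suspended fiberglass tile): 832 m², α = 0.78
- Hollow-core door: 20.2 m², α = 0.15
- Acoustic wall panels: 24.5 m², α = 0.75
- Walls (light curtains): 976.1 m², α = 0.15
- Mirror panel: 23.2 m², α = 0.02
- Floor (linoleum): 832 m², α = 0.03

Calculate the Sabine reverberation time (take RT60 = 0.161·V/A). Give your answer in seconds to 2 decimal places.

A = Σ Sᵢαᵢ = 832×0.78 + 20.2×0.15 + 24.5×0.75 + 976.1×0.15 + 23.2×0.02 + 832×0.03 = 842.204 sabins.
Room volume: 7488 m³.
RT60 = 0.161 · V / A = 0.161 × 7488 / 842.204 = 1.43 s.

1.43 s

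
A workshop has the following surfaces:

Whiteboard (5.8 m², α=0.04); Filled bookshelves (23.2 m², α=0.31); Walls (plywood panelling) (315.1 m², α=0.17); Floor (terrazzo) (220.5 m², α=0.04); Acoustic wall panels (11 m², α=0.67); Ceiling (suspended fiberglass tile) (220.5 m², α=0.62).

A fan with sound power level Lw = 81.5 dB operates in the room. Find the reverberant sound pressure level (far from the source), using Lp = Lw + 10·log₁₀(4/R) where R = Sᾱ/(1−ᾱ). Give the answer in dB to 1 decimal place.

A = 213.891 sabins; S = 796.1 m².
ᾱ = 213.891/796.1 = 0.2687; R = Sᾱ/(1−ᾱ) = 213.891/(1−0.2687) = 292.481 m².
Lp = 81.5 + 10·log₁₀(4/292.481) = 81.5 + (-18.64) = 62.9 dB.

62.9 dB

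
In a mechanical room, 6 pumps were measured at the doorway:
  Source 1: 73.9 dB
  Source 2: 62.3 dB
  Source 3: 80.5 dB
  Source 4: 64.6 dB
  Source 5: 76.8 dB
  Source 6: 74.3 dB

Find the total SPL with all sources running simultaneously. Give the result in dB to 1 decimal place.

83.3 dB

Σ 10^(Lᵢ/10) = 2.161e+08.
Combined level = 10 log₁₀(2.161e+08) = 83.3 dB.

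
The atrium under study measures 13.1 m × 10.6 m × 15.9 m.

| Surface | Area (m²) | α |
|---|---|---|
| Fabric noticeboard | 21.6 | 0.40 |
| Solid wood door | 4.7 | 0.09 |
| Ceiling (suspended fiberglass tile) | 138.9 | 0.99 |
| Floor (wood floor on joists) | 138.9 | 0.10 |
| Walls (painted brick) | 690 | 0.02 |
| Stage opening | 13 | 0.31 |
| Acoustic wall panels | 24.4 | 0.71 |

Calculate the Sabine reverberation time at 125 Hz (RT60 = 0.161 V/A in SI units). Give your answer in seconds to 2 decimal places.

A = Σ Sᵢαᵢ = 21.6*0.40 + 4.7*0.09 + 138.9*0.99 + 138.9*0.10 + 690*0.02 + 13*0.31 + 24.4*0.71 = 195.618 sabins.
V = 13.1·10.6·15.9 = 2207.874 m³.
Sabine: RT60 = 0.161 × 2207.874 / 195.618 = 1.82 s.

1.82 s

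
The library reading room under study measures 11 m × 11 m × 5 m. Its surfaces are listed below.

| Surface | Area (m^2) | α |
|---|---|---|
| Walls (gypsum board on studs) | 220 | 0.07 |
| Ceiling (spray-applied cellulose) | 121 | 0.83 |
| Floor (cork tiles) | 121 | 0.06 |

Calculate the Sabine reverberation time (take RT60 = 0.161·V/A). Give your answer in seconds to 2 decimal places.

0.79 seconds

Summing Sᵢαᵢ: 15.400 + 100.430 + 7.260 → A = 123.090 sabins.
Volume V = 11 × 11 × 5 = 605 m³.
Sabine: RT60 = 0.161 × 605 / 123.090 = 0.79 s.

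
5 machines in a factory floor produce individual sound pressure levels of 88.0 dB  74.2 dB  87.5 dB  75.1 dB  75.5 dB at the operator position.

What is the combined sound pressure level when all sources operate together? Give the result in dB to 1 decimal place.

Converting to relative power and adding: 10^(88.0/10) + 10^(74.2/10) + 10^(87.5/10) + 10^(75.1/10) + 10^(75.5/10) = 1.287e+09.
Back to dB: 10·log₁₀ Σ = 91.1 dB.

91.1 dB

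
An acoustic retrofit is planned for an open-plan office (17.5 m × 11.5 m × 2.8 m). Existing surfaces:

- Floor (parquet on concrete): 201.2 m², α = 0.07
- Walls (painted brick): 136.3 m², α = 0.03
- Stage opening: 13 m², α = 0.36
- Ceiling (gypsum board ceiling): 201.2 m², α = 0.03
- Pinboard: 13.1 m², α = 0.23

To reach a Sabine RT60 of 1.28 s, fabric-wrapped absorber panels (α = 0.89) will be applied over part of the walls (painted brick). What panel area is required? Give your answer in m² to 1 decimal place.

45.3

Equivalent absorption area: A₁ = 201.2*0.07 + 136.3*0.03 + 13*0.36 + 201.2*0.03 + 13.1*0.23 = 31.902 m².
Required A₂ = 0.161·563.5/1.28 = 70.878 sabins.
ΔA needed = 70.878 − 31.902 = 38.976 sabins.
Net gain per m²: Δα = 0.89 − 0.03 = 0.86.
Area = ΔA/Δα = 38.976/0.86 = 45.3 m².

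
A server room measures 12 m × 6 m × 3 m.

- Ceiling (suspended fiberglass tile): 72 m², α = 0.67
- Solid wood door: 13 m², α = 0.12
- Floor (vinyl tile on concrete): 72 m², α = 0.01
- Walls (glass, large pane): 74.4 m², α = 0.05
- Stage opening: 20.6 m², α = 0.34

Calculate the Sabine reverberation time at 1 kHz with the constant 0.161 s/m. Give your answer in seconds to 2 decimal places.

A = Σ Sᵢαᵢ = 72*0.67 + 13*0.12 + 72*0.01 + 74.4*0.05 + 20.6*0.34 = 61.244 sabins.
Room volume: 216 m³.
Sabine: RT60 = 0.161 × 216 / 61.244 = 0.57 s.

0.57 sec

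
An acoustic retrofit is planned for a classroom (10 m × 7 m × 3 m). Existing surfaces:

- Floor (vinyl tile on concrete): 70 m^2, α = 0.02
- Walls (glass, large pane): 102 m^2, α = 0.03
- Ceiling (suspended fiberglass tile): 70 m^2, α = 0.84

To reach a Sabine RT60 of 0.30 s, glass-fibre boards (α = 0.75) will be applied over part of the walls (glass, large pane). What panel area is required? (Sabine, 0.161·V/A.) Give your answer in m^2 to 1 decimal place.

A₁ = Σ Sᵢαᵢ = 70×0.02 + 102×0.03 + 70×0.84 = 63.260 sabins.
V = 210 m³. Target absorption A₂ = 0.161 × 210 / 0.30 = 112.700 sabins.
Absorption to add: 112.700 − 63.260 = 49.440 sabins.
Net gain per m^2: Δα = 0.75 − 0.03 = 0.72.
Panel area = 49.440 / 0.72 = 68.7 m^2.

68.7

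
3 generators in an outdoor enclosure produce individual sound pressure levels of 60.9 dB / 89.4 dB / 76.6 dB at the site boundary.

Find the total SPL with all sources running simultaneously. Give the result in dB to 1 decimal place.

89.6 dB

Sum in the linear (power) domain: Σ 10^(Lᵢ/10) = 10^(60.9/10) + 10^(89.4/10) + 10^(76.6/10) = 9.179e+08.
L_total = 10·log₁₀(9.179e+08) = 89.6 dB.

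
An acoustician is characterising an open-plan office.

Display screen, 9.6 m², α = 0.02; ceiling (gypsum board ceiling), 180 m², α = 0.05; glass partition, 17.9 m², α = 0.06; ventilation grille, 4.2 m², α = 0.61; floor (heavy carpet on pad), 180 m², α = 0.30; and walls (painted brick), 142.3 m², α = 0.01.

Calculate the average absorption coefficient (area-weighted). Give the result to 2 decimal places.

0.13

Total surface area S = 534.0 m².
Σ(Sᵢαᵢ) = 9.6*0.02 + 180*0.05 + 17.9*0.06 + 4.2*0.61 + 180*0.30 + 142.3*0.01 = 68.251.
ᾱ = 68.251 / 534.0 = 0.13.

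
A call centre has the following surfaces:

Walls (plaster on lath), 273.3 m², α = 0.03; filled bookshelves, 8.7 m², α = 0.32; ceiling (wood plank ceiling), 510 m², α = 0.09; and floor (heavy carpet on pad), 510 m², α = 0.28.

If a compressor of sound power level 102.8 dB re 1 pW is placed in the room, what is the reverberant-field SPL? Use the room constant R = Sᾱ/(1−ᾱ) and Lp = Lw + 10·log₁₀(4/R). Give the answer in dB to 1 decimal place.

Σ(Sᵢαᵢ) = 273.3×0.03 + 8.7×0.32 + 510×0.09 + 510×0.28 = 199.683; total area S = 1302.0 m².
ᾱ = 0.1534, so room constant R = A/(1−ᾱ) = 235.865 m².
Lp = Lw + 10 log₁₀(4/R) = 102.8 -17.71 = 85.1 dB.

85.1 dB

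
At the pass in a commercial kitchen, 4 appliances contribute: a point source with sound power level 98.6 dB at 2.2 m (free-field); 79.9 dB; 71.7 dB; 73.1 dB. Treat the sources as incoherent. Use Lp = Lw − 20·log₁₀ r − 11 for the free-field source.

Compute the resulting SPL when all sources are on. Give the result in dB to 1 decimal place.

Source at 2.2 m: Lp = 98.6 − 20·log₁₀(2.2) − 11 = 80.8 dB.
Converting to relative power and adding: 10^(80.8/10) + 10^(79.9/10) + 10^(71.7/10) + 10^(73.1/10) = 2.532e+08.
Back to dB: 10·log₁₀ Σ = 84.0 dB.

84.0 dB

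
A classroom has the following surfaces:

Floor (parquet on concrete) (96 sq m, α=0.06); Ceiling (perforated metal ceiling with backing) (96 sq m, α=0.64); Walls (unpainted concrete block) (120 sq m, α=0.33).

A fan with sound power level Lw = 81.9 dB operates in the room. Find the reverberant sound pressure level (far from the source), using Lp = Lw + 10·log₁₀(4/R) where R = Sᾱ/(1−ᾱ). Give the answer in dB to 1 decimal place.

65.8 dB

Σ(Sᵢαᵢ) = 96·0.06 + 96·0.64 + 120·0.33 = 106.800; total area S = 312.0 sq m.
ᾱ = 0.3423, so room constant R = A/(1−ᾱ) = 162.384 sq m.
Lp = Lw + 10 log₁₀(4/R) = 81.9 -16.08 = 65.8 dB.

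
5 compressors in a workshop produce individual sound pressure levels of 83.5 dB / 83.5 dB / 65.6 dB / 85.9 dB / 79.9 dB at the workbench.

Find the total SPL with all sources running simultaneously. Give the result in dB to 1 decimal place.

89.7 dB

Σ 10^(Lᵢ/10) = 9.381e+08.
Combined level = 10 log₁₀(9.381e+08) = 89.7 dB.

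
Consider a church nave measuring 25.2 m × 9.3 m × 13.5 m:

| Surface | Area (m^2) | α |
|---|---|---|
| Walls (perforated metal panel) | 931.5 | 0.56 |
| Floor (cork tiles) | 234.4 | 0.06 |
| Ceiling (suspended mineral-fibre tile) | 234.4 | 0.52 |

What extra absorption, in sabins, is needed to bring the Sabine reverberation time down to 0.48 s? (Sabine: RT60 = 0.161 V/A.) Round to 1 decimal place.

Equivalent absorption area: A₁ = 931.5·0.56 + 234.4·0.06 + 234.4·0.52 = 657.592 m^2.
For T = 0.48 s, need A₂ = 0.161·V/T = 0.161·3163.86/0.48 = 1061.211 sabins.
Additional absorption ΔA = 1061.211 − 657.592 = 403.6 sabins.

403.6 sabins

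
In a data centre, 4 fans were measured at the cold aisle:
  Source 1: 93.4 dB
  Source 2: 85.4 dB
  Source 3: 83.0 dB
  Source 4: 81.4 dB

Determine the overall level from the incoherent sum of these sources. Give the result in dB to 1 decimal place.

94.6 dB

Σ 10^(Lᵢ/10) = 2.872e+09.
Back to dB: 10·log₁₀ Σ = 94.6 dB.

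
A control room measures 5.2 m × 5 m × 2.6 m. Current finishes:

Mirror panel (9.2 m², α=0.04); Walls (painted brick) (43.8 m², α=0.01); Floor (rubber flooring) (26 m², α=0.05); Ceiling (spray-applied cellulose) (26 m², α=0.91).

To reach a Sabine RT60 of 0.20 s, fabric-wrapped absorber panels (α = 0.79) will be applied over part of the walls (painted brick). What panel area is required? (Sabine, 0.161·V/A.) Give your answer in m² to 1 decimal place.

A₁ = Σ Sᵢαᵢ = 9.2·0.04 + 43.8·0.01 + 26·0.05 + 26·0.91 = 25.766 sabins.
Required A₂ = 0.161·67.6/0.20 = 54.418 sabins.
ΔA needed = 54.418 − 25.766 = 28.652 sabins.
Each m² of panel replacing the walls (painted brick) adds (0.79 − 0.01) = 0.78 sabins.
Panel area = 28.652 / 0.78 = 36.7 m².

36.7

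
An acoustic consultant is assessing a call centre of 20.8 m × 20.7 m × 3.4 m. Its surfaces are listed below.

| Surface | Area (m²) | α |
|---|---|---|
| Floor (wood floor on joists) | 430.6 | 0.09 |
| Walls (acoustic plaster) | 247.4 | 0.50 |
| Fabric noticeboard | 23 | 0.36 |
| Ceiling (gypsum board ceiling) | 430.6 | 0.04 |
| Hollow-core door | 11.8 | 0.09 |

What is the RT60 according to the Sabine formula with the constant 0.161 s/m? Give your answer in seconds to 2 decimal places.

1.25 sec

Equivalent absorption area: A = 430.6·0.09 + 247.4·0.50 + 23·0.36 + 430.6·0.04 + 11.8·0.09 = 189.020 m².
V = 20.8·20.7·3.4 = 1463.904 m³.
T = 0.161 V/A = 0.161·1463.904/189.020 = 1.25 s.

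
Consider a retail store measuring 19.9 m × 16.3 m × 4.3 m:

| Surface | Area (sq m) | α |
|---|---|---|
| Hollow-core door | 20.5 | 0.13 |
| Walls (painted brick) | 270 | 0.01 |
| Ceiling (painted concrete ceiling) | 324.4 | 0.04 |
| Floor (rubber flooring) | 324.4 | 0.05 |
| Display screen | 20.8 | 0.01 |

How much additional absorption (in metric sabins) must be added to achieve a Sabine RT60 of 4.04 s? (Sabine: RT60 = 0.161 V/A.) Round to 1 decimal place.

20.8 sabins

Equivalent absorption area: A₁ = 20.5*0.13 + 270*0.01 + 324.4*0.04 + 324.4*0.05 + 20.8*0.01 = 34.769 sq m.
Target A₂ = 0.161·1394.791/4.04 = 55.584 sabins (V = 1394.791 m³).
Shortfall: 55.584 − 34.769 = 20.8 sabins.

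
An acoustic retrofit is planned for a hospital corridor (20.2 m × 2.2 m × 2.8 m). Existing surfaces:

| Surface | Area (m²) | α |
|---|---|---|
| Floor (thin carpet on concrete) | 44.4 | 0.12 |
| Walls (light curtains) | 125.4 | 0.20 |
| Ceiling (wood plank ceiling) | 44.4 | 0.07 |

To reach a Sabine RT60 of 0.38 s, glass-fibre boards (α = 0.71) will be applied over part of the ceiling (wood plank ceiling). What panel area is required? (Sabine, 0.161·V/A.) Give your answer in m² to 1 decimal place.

Equivalent absorption area: A₁ = 44.4·0.12 + 125.4·0.20 + 44.4·0.07 = 33.516 m².
Required A₂ = 0.161·124.432/0.38 = 52.720 sabins.
ΔA needed = 52.720 − 33.516 = 19.204 sabins.
Net gain per m²: Δα = 0.71 − 0.07 = 0.64.
Panel area = 19.204 / 0.64 = 30.0 m².

30.0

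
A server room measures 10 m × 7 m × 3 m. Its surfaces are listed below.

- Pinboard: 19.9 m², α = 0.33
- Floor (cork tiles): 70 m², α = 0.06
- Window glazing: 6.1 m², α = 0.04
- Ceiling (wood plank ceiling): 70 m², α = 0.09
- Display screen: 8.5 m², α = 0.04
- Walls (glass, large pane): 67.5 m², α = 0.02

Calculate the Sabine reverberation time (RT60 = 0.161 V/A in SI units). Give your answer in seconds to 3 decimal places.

Total absorption A = 19.9·0.33 + 70·0.06 + 6.1·0.04 + 70·0.09 + 8.5·0.04 + 67.5·0.02
  = 6.567 + 4.200 + 0.244 + 6.300 + 0.340 + 1.350 = 19.001 m² sabins.
V = 10·7·3 = 210 m³.
T = 0.161 V/A = 0.161·210/19.001 = 1.779 s.

1.779 s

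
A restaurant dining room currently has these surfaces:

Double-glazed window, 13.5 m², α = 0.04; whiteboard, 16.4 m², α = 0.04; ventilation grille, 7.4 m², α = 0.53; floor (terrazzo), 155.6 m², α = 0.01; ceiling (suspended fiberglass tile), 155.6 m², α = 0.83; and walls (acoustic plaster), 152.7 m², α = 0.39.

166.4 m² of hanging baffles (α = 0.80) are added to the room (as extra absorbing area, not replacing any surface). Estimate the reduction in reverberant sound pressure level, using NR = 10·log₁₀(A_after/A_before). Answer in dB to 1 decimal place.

Total absorption A_before = 13.5×0.04 + 16.4×0.04 + 7.4×0.53 + 155.6×0.01 + 155.6×0.83 + 152.7×0.39
  = 0.540 + 0.656 + 3.922 + 1.556 + 129.148 + 59.553 = 195.375 m² sabins.
Treatment contributes 166.4·0.80 = 133.120 sabins.
A_after = 195.375 + 133.120 = 328.495 sabins.
NR = 10·log₁₀(328.495/195.375) = 2.3 dB.

2.3 dB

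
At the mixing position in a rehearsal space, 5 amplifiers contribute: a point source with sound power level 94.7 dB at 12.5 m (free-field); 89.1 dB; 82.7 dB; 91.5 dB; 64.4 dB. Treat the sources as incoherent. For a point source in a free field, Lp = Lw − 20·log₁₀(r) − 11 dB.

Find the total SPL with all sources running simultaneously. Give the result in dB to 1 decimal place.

Source at 12.5 m: Lp = 94.7 − 20·log₁₀(12.5) − 11 = 61.8 dB.
Sum in the linear (power) domain: Σ 10^(Lᵢ/10) = 10^(61.8/10) + 10^(89.1/10) + 10^(82.7/10) + 10^(91.5/10) + 10^(64.4/10) = 2.416e+09.
Back to dB: 10·log₁₀ Σ = 93.8 dB.

93.8 dB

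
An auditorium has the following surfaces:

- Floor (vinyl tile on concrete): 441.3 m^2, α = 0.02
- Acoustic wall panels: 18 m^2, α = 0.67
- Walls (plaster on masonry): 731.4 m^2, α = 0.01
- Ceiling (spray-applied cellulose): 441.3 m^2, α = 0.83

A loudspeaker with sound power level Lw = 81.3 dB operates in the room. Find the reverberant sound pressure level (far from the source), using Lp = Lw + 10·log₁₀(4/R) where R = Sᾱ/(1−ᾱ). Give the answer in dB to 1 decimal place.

60.2 dB

A = 394.479 sabins; S = 1632.0 m^2.
ᾱ = 394.479/1632.0 = 0.2417; R = Sᾱ/(1−ᾱ) = 394.479/(1−0.2417) = 520.215 m^2.
Lp = Lw + 10 log₁₀(4/R) = 81.3 -21.14 = 60.2 dB.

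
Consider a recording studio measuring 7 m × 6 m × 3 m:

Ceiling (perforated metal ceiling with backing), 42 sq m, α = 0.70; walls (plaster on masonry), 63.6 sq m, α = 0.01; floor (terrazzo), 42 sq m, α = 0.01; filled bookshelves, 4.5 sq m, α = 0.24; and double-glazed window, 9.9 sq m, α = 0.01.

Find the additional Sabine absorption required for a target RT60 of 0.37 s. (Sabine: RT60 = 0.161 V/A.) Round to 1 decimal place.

Summing Sᵢαᵢ: 29.400 + 0.636 + 0.420 + 1.080 + 0.099 → A₁ = 31.635 sabins.
V = 126 m³. Required absorption A₂ = 0.161 × 126 / 0.37 = 54.827 sabins.
Shortfall: 54.827 − 31.635 = 23.2 sabins.

23.2 sabins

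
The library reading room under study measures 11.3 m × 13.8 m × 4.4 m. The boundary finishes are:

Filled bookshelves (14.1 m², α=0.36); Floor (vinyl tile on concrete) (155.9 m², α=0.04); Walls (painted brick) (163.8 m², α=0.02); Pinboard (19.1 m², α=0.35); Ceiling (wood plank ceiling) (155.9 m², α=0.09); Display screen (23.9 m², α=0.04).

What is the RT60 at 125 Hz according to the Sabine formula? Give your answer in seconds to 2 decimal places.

3.05 sec

A = Σ Sᵢαᵢ = 14.1*0.36 + 155.9*0.04 + 163.8*0.02 + 19.1*0.35 + 155.9*0.09 + 23.9*0.04 = 36.260 sabins.
V = 11.3·13.8·4.4 = 686.136 m³.
RT60 = 0.161 · V / A = 0.161 × 686.136 / 36.260 = 3.05 s.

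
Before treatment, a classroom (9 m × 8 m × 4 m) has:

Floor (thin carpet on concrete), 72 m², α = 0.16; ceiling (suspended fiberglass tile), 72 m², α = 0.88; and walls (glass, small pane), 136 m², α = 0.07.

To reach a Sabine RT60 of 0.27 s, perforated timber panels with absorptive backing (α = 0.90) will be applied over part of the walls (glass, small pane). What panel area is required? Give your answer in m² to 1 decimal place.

105.2

Equivalent absorption area: A₁ = 72·0.16 + 72·0.88 + 136·0.07 = 84.400 m².
Required A₂ = 0.161·288/0.27 = 171.733 sabins.
Absorption to add: 171.733 − 84.400 = 87.333 sabins.
Net gain per m²: Δα = 0.90 − 0.07 = 0.83.
Area = ΔA/Δα = 87.333/0.83 = 105.2 m².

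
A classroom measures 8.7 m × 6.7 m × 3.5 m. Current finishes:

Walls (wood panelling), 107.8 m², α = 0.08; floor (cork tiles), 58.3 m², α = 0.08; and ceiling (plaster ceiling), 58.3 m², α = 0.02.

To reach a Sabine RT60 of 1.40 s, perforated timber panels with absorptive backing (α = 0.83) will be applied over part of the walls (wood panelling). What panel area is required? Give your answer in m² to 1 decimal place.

12.0

Equivalent absorption area: A₁ = 107.8·0.08 + 58.3·0.08 + 58.3·0.02 = 14.454 m².
V = 204.015 m³. Target absorption A₂ = 0.161 × 204.015 / 1.40 = 23.462 sabins.
ΔA needed = 23.462 − 14.454 = 9.008 sabins.
Net gain per m²: Δα = 0.83 − 0.08 = 0.75.
Panel area = 9.008 / 0.75 = 12.0 m².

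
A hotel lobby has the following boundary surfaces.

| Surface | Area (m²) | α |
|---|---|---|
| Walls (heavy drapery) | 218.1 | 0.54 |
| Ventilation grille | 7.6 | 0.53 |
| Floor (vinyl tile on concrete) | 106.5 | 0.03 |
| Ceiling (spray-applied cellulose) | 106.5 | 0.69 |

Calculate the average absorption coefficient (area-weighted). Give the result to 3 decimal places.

Total surface area S = 438.7 m².
Σ(Sᵢαᵢ) = 218.1×0.54 + 7.6×0.53 + 106.5×0.03 + 106.5×0.69 = 198.482.
ᾱ = A/S = 0.452.

0.452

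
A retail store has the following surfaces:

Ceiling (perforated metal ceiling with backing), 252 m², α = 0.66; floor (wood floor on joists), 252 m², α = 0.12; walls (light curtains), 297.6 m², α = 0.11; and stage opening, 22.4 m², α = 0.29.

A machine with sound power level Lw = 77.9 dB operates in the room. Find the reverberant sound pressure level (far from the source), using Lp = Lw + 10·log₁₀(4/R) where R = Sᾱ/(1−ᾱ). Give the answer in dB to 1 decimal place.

Σ(Sᵢαᵢ) = 252×0.66 + 252×0.12 + 297.6×0.11 + 22.4×0.29 = 235.792; total area S = 824.0 m².
ᾱ = 0.2862, so room constant R = A/(1−ᾱ) = 330.333 m².
Lp = 77.9 + 10·log₁₀(4/330.333) = 77.9 + (-19.17) = 58.7 dB.

58.7 dB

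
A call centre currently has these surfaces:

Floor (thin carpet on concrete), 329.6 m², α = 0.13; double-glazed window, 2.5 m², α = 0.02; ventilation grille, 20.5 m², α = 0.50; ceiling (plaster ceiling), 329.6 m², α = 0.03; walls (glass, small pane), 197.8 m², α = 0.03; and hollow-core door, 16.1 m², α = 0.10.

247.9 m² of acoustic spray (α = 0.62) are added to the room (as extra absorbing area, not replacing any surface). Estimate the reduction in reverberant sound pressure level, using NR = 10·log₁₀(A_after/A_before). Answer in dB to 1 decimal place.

Total absorption A_before = 329.6×0.13 + 2.5×0.02 + 20.5×0.50 + 329.6×0.03 + 197.8×0.03 + 16.1×0.10
  = 42.848 + 0.050 + 10.250 + 9.888 + 5.934 + 1.610 = 70.580 m² sabins.
Added absorption = 247.9 × 0.62 = 153.698 sabins.
A_after = 70.580 + 153.698 = 224.278 sabins.
Reduction = 10 log₁₀(A_after/A_before) = 10 log₁₀(3.1776) = 5.0 dB.

5.0 dB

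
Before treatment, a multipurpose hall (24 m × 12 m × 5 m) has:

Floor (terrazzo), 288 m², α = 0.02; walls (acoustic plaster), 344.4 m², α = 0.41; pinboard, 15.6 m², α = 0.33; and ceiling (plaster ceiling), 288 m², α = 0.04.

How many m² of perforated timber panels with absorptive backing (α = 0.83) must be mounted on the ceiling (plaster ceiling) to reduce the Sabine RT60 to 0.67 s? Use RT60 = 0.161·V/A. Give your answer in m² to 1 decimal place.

230.9

Equivalent absorption area: A₁ = 288*0.02 + 344.4*0.41 + 15.6*0.33 + 288*0.04 = 163.632 m².
V = 1440 m³. Target absorption A₂ = 0.161 × 1440 / 0.67 = 346.030 sabins.
ΔA needed = 346.030 − 163.632 = 182.398 sabins.
Net gain per m²: Δα = 0.83 − 0.04 = 0.79.
Panel area = 182.398 / 0.79 = 230.9 m².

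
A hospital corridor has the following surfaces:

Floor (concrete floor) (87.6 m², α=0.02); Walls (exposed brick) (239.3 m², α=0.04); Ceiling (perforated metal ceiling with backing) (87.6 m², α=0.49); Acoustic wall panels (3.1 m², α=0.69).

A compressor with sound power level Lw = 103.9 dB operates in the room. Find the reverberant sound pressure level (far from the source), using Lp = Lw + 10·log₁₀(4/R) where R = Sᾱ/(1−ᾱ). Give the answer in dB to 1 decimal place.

Σ(Sᵢαᵢ) = 87.6·0.02 + 239.3·0.04 + 87.6·0.49 + 3.1·0.69 = 56.387; total area S = 417.6 m².
ᾱ = 0.1350, so room constant R = A/(1−ᾱ) = 65.187 m².
Lp = Lw + 10 log₁₀(4/R) = 103.9 -12.12 = 91.8 dB.

91.8 dB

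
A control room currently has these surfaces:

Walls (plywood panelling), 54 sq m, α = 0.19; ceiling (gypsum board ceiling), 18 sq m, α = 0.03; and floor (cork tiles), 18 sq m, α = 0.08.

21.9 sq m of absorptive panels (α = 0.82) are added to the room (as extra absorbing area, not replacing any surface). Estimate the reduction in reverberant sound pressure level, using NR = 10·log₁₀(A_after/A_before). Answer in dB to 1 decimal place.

3.9 dB

Equivalent absorption area: A_before = 54·0.19 + 18·0.03 + 18·0.08 = 12.240 sq m.
Added absorption = 21.9 × 0.82 = 17.958 sabins.
A_after = 12.240 + 17.958 = 30.198 sabins.
NR = 10·log₁₀(30.198/12.240) = 3.9 dB.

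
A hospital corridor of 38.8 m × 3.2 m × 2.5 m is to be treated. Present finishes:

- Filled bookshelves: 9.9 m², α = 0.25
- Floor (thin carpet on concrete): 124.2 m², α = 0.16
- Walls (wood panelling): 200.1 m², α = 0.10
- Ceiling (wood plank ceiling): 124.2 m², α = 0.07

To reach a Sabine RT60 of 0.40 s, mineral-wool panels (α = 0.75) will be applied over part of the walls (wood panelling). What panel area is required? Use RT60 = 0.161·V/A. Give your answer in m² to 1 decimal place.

113.7

Equivalent absorption area: A₁ = 9.9×0.25 + 124.2×0.16 + 200.1×0.10 + 124.2×0.07 = 51.051 m².
V = 310.4 m³. Target absorption A₂ = 0.161 × 310.4 / 0.40 = 124.936 sabins.
Absorption to add: 124.936 − 51.051 = 73.885 sabins.
Net gain per m²: Δα = 0.75 − 0.10 = 0.65.
Area = ΔA/Δα = 73.885/0.65 = 113.7 m².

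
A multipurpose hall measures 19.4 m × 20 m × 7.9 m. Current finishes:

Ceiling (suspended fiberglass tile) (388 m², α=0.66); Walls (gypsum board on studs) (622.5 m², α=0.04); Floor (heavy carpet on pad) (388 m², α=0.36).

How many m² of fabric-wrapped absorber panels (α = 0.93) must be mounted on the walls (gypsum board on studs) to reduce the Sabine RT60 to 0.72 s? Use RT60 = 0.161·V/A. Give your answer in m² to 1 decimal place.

A₁ = Σ Sᵢαᵢ = 388*0.66 + 622.5*0.04 + 388*0.36 = 420.660 sabins.
V = 3065.2 m³. Target absorption A₂ = 0.161 × 3065.2 / 0.72 = 685.413 sabins.
Absorption to add: 685.413 − 420.660 = 264.753 sabins.
Each m² of panel replacing the walls (gypsum board on studs) adds (0.93 − 0.04) = 0.89 sabins.
Area = ΔA/Δα = 264.753/0.89 = 297.5 m².

297.5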